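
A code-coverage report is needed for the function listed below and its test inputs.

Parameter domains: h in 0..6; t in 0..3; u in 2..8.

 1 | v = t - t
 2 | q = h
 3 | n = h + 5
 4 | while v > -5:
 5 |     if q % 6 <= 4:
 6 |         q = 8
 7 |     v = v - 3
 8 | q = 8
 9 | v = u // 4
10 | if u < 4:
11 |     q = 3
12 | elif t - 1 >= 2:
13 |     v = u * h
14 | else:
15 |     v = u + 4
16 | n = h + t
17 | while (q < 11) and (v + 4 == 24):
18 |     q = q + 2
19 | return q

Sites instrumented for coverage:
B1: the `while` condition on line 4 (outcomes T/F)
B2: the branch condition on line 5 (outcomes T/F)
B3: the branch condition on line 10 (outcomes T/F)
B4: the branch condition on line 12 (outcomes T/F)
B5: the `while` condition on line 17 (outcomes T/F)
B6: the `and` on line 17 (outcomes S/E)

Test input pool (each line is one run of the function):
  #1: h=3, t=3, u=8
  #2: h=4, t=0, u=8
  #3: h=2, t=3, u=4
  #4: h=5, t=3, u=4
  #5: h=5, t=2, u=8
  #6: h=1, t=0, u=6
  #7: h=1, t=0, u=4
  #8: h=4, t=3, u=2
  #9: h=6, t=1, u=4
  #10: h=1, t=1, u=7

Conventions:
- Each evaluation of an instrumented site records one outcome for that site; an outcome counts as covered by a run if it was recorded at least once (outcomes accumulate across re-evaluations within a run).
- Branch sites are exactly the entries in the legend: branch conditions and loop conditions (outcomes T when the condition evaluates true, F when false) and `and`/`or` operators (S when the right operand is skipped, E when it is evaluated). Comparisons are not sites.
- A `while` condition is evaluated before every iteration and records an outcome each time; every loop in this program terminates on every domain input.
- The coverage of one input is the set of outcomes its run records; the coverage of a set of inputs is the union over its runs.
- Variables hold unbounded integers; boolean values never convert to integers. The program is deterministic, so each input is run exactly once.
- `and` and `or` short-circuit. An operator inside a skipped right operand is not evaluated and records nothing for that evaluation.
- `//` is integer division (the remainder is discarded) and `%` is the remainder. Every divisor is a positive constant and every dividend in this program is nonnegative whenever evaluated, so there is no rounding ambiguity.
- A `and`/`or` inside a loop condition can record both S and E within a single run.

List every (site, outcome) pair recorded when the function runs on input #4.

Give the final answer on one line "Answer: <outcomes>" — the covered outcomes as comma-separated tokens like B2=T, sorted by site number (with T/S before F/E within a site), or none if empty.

Simulating input #4 (h=5, t=3, u=4) step by step:
  B1->T, B2->F, B1->T, B2->F, B1->F, B3->F, B4->T, B6->E, B5->T, B6->E
  B5->T, B6->S, B5->F
collecting distinct outcomes: B1=T, B1=F, B2=F, B3=F, B4=T, B5=T, B5=F, B6=S, B6=E

Answer: B1=T, B1=F, B2=F, B3=F, B4=T, B5=T, B5=F, B6=S, B6=E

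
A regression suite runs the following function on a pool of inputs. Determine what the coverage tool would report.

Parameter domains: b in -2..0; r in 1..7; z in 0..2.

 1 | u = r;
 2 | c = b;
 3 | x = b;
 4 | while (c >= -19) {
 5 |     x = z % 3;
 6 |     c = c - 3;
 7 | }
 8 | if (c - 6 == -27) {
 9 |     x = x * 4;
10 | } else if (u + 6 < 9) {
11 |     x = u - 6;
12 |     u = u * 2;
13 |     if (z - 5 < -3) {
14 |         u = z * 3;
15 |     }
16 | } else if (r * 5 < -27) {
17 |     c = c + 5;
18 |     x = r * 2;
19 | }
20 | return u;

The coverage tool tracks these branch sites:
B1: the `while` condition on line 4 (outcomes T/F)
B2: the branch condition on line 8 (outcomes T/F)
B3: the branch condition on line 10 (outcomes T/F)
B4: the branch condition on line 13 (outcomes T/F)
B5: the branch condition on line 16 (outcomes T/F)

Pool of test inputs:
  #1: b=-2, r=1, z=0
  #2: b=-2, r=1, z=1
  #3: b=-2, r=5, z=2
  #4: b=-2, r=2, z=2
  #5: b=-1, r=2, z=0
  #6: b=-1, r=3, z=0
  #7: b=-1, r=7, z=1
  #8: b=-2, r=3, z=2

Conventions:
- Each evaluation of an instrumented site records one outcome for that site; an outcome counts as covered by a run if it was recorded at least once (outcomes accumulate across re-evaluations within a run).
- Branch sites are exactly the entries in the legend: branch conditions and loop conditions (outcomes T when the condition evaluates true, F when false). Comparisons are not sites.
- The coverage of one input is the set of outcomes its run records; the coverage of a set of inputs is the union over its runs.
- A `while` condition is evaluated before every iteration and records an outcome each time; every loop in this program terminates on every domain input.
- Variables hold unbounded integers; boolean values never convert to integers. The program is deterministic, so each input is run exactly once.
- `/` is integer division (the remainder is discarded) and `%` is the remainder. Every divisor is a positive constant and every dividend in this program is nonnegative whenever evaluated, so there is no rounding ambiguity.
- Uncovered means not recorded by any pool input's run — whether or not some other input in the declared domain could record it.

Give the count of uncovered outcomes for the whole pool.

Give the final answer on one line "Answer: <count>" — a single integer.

input #1 (b=-2, r=1, z=0): events B1->T, B1->T, B1->T, B1->T, B1->T, B1->T, B1->F, B2->F, B3->T, B4->T; covers B1=T, B1=F, B2=F, B3=T, B4=T
input #2 (b=-2, r=1, z=1): events B1->T, B1->T, B1->T, B1->T, B1->T, B1->T, B1->F, B2->F, B3->T, B4->T; covers B1=T, B1=F, B2=F, B3=T, B4=T
input #3 (b=-2, r=5, z=2): events B1->T, B1->T, B1->T, B1->T, B1->T, B1->T, B1->F, B2->F, B3->F, B5->F; covers B1=T, B1=F, B2=F, B3=F, B5=F
input #4 (b=-2, r=2, z=2): events B1->T, B1->T, B1->T, B1->T, B1->T, B1->T, B1->F, B2->F, B3->T, B4->F; covers B1=T, B1=F, B2=F, B3=T, B4=F
input #5 (b=-1, r=2, z=0): events B1->T, B1->T, B1->T, B1->T, B1->T, B1->T, B1->T, B1->F, B2->F, B3->T, B4->T; covers B1=T, B1=F, B2=F, B3=T, B4=T
input #6 (b=-1, r=3, z=0): events B1->T, B1->T, B1->T, B1->T, B1->T, B1->T, B1->T, B1->F, B2->F, B3->F, B5->F; covers B1=T, B1=F, B2=F, B3=F, B5=F
input #7 (b=-1, r=7, z=1): events B1->T, B1->T, B1->T, B1->T, B1->T, B1->T, B1->T, B1->F, B2->F, B3->F, B5->F; covers B1=T, B1=F, B2=F, B3=F, B5=F
input #8 (b=-2, r=3, z=2): events B1->T, B1->T, B1->T, B1->T, B1->T, B1->T, B1->F, B2->F, B3->F, B5->F; covers B1=T, B1=F, B2=F, B3=F, B5=F
union over the pool: B1=T, B1=F, B2=F, B3=T, B3=F, B4=T, B4=F, B5=F
uncovered (2 of 10): B2=T, B5=T

Answer: 2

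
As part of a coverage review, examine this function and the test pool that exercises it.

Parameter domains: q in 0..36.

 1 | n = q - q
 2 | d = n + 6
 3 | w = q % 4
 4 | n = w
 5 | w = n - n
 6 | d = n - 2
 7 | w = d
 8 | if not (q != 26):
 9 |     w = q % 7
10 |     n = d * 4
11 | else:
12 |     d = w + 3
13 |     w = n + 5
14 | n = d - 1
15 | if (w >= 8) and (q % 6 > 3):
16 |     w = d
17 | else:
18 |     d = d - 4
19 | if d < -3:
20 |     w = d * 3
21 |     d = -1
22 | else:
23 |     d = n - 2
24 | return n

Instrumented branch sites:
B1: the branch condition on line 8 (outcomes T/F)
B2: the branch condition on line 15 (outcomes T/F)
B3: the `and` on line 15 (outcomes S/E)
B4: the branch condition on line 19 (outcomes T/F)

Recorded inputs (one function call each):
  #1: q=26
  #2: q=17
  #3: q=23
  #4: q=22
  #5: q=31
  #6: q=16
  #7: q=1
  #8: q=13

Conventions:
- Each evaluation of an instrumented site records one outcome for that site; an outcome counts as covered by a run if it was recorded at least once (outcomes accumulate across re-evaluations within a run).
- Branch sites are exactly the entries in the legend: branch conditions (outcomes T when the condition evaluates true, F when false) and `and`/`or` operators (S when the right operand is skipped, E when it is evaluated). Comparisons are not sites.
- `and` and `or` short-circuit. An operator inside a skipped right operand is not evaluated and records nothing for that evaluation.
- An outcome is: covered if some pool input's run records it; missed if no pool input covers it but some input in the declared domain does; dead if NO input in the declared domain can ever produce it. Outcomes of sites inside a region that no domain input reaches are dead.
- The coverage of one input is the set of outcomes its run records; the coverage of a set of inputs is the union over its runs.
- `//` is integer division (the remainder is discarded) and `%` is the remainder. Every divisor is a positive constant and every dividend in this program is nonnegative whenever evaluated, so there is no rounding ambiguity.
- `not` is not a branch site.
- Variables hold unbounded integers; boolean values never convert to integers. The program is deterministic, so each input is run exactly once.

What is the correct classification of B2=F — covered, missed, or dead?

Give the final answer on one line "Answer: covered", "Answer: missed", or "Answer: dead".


B2=F is recorded by pool input(s) 1, 2, 4, 5, 6, 7, 8 -> covered
Answer: covered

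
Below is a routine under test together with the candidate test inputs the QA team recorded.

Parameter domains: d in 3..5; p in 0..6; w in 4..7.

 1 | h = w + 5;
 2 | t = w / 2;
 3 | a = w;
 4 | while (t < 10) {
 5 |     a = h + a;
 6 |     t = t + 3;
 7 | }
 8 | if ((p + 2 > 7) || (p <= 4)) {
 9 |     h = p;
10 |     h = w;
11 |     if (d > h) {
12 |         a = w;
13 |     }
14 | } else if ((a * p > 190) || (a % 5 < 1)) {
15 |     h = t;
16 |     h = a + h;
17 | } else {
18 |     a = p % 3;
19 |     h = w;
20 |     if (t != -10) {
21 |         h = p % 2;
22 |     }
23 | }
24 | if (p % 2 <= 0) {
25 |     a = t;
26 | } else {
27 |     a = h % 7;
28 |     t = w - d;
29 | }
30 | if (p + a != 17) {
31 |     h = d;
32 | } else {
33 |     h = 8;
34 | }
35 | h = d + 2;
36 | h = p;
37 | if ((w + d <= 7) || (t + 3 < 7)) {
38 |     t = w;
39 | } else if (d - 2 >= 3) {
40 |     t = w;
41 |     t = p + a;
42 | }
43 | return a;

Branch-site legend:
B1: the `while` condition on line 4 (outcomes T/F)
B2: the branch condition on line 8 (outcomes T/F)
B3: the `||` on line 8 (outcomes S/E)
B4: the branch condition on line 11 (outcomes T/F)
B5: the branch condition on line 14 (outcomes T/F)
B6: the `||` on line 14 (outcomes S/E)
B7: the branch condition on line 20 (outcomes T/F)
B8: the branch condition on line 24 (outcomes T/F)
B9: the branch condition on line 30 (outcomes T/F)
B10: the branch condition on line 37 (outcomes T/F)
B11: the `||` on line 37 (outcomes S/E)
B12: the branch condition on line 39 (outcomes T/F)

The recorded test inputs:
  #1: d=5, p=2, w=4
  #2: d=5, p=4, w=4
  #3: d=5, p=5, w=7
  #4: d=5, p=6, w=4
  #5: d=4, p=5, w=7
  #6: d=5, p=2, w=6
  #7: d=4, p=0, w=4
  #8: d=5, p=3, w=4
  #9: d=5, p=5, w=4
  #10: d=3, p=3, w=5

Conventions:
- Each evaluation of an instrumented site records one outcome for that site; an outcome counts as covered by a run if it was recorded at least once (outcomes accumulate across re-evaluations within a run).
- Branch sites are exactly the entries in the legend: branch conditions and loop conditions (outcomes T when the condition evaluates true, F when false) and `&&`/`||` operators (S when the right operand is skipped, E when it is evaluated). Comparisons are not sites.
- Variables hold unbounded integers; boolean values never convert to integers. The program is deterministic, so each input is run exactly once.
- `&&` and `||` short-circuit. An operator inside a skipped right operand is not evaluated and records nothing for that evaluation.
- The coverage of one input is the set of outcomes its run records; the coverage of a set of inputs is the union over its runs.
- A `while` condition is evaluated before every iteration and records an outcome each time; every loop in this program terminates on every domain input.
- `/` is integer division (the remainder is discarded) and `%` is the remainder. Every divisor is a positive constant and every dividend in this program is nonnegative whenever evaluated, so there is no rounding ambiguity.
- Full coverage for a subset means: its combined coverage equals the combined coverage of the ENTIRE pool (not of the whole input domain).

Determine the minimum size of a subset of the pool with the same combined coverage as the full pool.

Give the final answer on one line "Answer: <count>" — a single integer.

input #1 (d=5, p=2, w=4): events B1->T, B1->T, B1->T, B1->F, B3->E, B2->T, B4->T, B8->T, B9->T, B11->E, B10->F, B12->T; covers B1=T, B1=F, B2=T, B3=E, B4=T, B8=T, B9=T, B10=F, B11=E, B12=T
input #2 (d=5, p=4, w=4): events B1->T, B1->T, B1->T, B1->F, B3->E, B2->T, B4->T, B8->T, B9->T, B11->E, B10->F, B12->T; covers B1=T, B1=F, B2=T, B3=E, B4=T, B8=T, B9=T, B10=F, B11=E, B12=T
input #3 (d=5, p=5, w=7): events B1->T, B1->T, B1->T, B1->F, B3->E, B2->F, B6->S, B5->T, B8->F, B9->T, B11->E, B10->T; covers B1=T, B1=F, B2=F, B3=E, B5=T, B6=S, B8=F, B9=T, B10=T, B11=E
input #4 (d=5, p=6, w=4): events B1->T, B1->T, B1->T, B1->F, B3->S, B2->T, B4->T, B8->T, B9->F, B11->E, B10->F, B12->T; covers B1=T, B1=F, B2=T, B3=S, B4=T, B8=T, B9=F, B10=F, B11=E, B12=T
input #5 (d=4, p=5, w=7): events B1->T, B1->T, B1->T, B1->F, B3->E, B2->F, B6->S, B5->T, B8->F, B9->T, B11->E, B10->T; covers B1=T, B1=F, B2=F, B3=E, B5=T, B6=S, B8=F, B9=T, B10=T, B11=E
input #6 (d=5, p=2, w=6): events B1->T, B1->T, B1->T, B1->F, B3->E, B2->T, B4->F, B8->T, B9->T, B11->E, B10->F, B12->T; covers B1=T, B1=F, B2=T, B3=E, B4=F, B8=T, B9=T, B10=F, B11=E, B12=T
input #7 (d=4, p=0, w=4): events B1->T, B1->T, B1->T, B1->F, B3->E, B2->T, B4->F, B8->T, B9->T, B11->E, B10->F, B12->F; covers B1=T, B1=F, B2=T, B3=E, B4=F, B8=T, B9=T, B10=F, B11=E, B12=F
input #8 (d=5, p=3, w=4): events B1->T, B1->T, B1->T, B1->F, B3->E, B2->T, B4->T, B8->F, B9->T, B11->E, B10->T; covers B1=T, B1=F, B2=T, B3=E, B4=T, B8=F, B9=T, B10=T, B11=E
input #9 (d=5, p=5, w=4): events B1->T, B1->T, B1->T, B1->F, B3->E, B2->F, B6->E, B5->F, B7->T, B8->F, B9->T, B11->E, B10->T; covers B1=T, B1=F, B2=F, B3=E, B5=F, B6=E, B7=T, B8=F, B9=T, B10=T, B11=E
input #10 (d=3, p=3, w=5): events B1->T, B1->T, B1->T, B1->F, B3->E, B2->T, B4->F, B8->F, B9->T, B11->E, B10->T; covers B1=T, B1=F, B2=T, B3=E, B4=F, B8=F, B9=T, B10=T, B11=E
together the pool reaches 22 outcomes: B1=T, B1=F, B2=T, B2=F, B3=S, B3=E, B4=T, B4=F, B5=T, B5=F, B6=S, B6=E, B7=T, B8=T, B8=F, B9=T, B9=F, B10=T, B10=F, B11=E, B12=T, B12=F
every size-1 subset falls short of the 22 outcomes (best: 11/22)
every size-2 subset falls short of the 22 outcomes (best: 18/22)
every size-3 subset falls short of the 22 outcomes (best: 20/22)
at size 4, {3, 4, 7, 9} reaches all 22 outcomes; every lexicographically earlier size-4 subset fails

Answer: 4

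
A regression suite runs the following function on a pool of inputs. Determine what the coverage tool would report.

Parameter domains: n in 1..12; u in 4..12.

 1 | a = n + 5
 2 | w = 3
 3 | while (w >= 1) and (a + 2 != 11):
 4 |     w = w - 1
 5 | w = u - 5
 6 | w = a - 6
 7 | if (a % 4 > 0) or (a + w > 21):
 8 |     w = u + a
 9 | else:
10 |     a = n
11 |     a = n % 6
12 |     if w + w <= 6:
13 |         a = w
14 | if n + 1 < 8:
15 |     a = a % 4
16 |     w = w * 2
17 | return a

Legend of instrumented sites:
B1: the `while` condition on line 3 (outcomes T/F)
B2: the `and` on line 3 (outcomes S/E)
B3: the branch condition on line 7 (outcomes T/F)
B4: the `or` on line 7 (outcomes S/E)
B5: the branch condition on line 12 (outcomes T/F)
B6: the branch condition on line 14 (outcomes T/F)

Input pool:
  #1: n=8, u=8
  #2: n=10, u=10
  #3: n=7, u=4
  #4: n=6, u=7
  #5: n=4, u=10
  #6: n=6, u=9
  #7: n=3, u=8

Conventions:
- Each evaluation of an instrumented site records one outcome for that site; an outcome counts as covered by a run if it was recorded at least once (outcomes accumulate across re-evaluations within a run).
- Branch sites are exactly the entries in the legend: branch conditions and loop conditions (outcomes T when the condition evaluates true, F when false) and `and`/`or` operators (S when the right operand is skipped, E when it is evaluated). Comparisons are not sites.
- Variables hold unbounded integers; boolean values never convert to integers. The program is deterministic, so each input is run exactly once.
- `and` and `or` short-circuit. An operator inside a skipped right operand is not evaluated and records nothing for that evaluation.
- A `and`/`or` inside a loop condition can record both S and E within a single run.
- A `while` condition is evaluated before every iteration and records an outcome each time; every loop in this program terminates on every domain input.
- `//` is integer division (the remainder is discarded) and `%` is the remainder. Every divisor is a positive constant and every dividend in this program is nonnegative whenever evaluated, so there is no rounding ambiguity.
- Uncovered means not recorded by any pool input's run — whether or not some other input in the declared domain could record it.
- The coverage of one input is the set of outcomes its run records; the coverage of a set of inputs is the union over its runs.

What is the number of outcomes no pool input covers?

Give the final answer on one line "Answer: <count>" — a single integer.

test 1 (n=8, u=8) hits B1=T, B1=F, B2=S, B2=E, B3=T, B4=S, B6=F
test 2 (n=10, u=10) hits B1=T, B1=F, B2=S, B2=E, B3=T, B4=S, B6=F
test 3 (n=7, u=4) hits B1=T, B1=F, B2=S, B2=E, B3=F, B4=E, B5=F, B6=F
test 4 (n=6, u=7) hits B1=T, B1=F, B2=S, B2=E, B3=T, B4=S, B6=T
test 5 (n=4, u=10) hits B1=F, B2=E, B3=T, B4=S, B6=T
test 6 (n=6, u=9) hits B1=T, B1=F, B2=S, B2=E, B3=T, B4=S, B6=T
test 7 (n=3, u=8) hits B1=T, B1=F, B2=S, B2=E, B3=F, B4=E, B5=T, B6=T
union over the pool: B1=T, B1=F, B2=S, B2=E, B3=T, B3=F, B4=S, B4=E, B5=T, B5=F, B6=T, B6=F
uncovered (0 of 12): none

Answer: 0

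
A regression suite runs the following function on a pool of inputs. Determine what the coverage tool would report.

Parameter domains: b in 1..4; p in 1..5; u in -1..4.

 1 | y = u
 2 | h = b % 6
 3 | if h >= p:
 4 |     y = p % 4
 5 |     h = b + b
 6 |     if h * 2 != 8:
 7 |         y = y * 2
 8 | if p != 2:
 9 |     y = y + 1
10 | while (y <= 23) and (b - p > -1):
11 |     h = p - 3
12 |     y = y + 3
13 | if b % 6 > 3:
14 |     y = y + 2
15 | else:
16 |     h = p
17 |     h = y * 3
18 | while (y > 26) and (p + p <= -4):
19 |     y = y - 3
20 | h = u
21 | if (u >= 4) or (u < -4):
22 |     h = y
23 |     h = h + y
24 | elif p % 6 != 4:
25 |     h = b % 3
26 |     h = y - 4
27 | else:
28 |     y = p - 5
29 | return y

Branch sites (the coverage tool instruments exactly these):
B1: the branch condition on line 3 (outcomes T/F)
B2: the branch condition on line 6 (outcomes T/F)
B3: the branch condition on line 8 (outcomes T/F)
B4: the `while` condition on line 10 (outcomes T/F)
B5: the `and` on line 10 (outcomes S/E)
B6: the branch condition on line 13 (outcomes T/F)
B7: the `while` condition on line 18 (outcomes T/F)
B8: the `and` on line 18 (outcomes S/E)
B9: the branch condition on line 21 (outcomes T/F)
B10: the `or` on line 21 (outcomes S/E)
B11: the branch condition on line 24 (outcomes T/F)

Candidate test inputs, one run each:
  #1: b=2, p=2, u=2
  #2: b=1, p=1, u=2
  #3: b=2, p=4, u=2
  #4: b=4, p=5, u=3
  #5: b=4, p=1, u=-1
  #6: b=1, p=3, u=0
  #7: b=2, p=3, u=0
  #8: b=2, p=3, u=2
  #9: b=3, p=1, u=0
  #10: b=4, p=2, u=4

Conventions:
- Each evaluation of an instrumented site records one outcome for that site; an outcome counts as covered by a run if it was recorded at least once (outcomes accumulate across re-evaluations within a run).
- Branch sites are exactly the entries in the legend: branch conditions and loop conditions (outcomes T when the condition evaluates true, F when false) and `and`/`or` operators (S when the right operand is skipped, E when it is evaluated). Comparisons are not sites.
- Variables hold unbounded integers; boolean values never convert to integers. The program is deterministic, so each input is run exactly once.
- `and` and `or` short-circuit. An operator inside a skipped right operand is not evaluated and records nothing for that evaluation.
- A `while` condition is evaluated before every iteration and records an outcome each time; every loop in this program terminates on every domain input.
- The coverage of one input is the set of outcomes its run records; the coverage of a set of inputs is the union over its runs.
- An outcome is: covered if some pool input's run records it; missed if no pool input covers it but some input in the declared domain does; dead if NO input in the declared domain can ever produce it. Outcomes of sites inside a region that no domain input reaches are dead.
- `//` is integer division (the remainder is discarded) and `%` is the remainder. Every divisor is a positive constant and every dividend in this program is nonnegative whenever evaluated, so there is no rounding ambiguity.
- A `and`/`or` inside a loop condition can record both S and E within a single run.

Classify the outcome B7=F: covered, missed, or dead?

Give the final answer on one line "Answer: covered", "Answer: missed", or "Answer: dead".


B7=F is recorded by pool input(s) 1, 2, 3, 4, 5, 6, 7, 8, 9, 10 -> covered
Answer: covered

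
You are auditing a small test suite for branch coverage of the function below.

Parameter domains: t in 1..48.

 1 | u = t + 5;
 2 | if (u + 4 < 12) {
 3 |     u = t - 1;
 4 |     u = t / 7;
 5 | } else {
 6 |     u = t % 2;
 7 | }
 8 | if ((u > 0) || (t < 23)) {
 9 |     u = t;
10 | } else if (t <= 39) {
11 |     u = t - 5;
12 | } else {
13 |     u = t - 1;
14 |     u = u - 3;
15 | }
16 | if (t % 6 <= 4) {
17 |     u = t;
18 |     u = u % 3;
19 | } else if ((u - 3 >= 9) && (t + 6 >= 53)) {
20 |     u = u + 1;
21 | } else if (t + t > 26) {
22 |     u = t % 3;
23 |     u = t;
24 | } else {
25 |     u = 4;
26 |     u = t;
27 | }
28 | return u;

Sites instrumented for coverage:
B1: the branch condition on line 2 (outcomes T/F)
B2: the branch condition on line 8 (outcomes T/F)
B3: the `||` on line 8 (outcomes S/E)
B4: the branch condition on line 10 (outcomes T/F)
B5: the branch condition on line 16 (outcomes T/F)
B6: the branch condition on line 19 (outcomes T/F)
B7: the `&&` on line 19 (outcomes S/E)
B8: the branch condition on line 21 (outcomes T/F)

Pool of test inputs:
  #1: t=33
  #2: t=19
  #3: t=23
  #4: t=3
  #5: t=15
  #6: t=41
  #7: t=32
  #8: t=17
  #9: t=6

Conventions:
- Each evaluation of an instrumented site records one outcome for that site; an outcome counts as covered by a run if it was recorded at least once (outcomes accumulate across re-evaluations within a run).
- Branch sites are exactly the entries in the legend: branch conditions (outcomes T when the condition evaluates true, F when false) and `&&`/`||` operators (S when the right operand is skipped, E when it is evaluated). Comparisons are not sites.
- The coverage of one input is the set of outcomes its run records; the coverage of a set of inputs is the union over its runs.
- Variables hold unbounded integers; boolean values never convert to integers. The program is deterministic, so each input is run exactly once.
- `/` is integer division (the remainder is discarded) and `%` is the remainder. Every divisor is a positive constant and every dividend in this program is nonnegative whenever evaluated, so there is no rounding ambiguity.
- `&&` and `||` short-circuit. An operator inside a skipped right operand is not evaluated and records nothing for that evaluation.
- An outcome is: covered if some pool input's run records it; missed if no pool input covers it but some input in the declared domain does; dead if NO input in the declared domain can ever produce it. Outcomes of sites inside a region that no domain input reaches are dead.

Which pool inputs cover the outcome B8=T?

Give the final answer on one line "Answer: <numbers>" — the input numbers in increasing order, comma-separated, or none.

input #1 (t=33): does not produce B8=T
input #2 (t=19): does not produce B8=T
input #3 (t=23): produces B8=T
input #4 (t=3): does not produce B8=T
input #5 (t=15): does not produce B8=T
input #6 (t=41): produces B8=T
input #7 (t=32): does not produce B8=T
input #8 (t=17): produces B8=T
input #9 (t=6): does not produce B8=T

Answer: 3, 6, 8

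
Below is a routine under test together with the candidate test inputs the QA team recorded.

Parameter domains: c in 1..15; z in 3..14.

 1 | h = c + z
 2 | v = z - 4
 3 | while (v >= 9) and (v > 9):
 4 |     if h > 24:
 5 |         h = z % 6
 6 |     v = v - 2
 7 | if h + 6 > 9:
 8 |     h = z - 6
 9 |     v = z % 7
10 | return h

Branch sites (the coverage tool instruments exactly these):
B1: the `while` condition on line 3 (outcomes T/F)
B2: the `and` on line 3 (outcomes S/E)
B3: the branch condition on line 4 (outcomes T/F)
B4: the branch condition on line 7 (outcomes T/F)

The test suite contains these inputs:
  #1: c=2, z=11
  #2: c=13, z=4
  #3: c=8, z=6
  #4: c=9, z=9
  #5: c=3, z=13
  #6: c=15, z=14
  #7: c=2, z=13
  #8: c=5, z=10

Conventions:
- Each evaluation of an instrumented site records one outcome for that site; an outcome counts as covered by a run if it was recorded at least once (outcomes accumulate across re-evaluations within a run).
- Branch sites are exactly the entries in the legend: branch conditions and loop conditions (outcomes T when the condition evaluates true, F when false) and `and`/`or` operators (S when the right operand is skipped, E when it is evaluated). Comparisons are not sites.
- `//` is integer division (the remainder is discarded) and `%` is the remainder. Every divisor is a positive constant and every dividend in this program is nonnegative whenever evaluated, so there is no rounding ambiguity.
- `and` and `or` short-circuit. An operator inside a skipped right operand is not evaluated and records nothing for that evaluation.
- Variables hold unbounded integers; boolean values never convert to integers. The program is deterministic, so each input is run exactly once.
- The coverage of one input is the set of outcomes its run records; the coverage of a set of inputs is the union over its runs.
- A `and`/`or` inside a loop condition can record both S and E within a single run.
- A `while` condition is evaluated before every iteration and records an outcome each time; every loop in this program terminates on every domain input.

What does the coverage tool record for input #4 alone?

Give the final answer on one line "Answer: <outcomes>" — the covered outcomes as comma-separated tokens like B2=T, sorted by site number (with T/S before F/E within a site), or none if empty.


Running input #4 (c=9, z=9), event by event:
  B2->S, B1->F, B4->T
collecting distinct outcomes: B1=F, B2=S, B4=T
Answer: B1=F, B2=S, B4=T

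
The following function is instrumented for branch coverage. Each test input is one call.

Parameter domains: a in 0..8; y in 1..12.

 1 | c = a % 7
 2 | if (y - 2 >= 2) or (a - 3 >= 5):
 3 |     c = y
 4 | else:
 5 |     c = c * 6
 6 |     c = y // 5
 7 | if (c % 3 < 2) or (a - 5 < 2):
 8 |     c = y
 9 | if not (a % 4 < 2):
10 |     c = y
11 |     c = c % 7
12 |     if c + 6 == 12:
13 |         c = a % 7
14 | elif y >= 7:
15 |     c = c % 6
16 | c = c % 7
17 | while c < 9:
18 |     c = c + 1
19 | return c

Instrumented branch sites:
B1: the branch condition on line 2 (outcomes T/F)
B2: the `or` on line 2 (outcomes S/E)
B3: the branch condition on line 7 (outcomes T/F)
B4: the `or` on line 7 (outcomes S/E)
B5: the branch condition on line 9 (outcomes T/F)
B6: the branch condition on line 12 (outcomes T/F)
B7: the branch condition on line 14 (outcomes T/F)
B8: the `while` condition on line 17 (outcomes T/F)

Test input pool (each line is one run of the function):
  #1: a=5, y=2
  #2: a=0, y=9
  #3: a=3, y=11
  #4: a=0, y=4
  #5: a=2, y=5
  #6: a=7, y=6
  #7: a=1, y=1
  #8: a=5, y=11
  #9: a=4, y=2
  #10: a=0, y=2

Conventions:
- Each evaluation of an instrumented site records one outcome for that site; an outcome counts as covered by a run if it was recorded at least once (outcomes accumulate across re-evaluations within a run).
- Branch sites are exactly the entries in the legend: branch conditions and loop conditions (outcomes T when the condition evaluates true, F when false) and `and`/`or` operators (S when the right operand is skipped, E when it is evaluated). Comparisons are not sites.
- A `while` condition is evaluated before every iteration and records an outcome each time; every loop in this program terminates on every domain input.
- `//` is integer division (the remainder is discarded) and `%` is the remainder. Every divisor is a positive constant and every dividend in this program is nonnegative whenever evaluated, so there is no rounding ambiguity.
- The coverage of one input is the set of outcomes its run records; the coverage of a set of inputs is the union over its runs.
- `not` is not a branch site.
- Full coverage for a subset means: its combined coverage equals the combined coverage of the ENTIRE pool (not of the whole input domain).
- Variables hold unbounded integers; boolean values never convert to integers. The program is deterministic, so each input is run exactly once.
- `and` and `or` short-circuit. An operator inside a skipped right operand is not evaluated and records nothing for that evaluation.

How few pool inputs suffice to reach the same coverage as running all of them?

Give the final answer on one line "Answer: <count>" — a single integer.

input #1 (a=5, y=2): events B2->E, B1->F, B4->S, B3->T, B5->F, B7->F, B8->T, B8->T, B8->T, B8->T, B8->T, B8->T, B8->T, B8->F; covers B1=F, B2=E, B3=T, B4=S, B5=F, B7=F, B8=T, B8=F
input #2 (a=0, y=9): events B2->S, B1->T, B4->S, B3->T, B5->F, B7->T, B8->T, B8->T, B8->T, B8->T, B8->T, B8->T, B8->F; covers B1=T, B2=S, B3=T, B4=S, B5=F, B7=T, B8=T, B8=F
input #3 (a=3, y=11): events B2->S, B1->T, B4->E, B3->T, B5->T, B6->F, B8->T, B8->T, B8->T, B8->T, B8->T, B8->F; covers B1=T, B2=S, B3=T, B4=E, B5=T, B6=F, B8=T, B8=F
input #4 (a=0, y=4): events B2->S, B1->T, B4->S, B3->T, B5->F, B7->F, B8->T, B8->T, B8->T, B8->T, B8->T, B8->F; covers B1=T, B2=S, B3=T, B4=S, B5=F, B7=F, B8=T, B8=F
input #5 (a=2, y=5): events B2->S, B1->T, B4->E, B3->T, B5->T, B6->F, B8->T, B8->T, B8->T, B8->T, B8->F; covers B1=T, B2=S, B3=T, B4=E, B5=T, B6=F, B8=T, B8=F
input #6 (a=7, y=6): events B2->S, B1->T, B4->S, B3->T, B5->T, B6->T, B8->T, B8->T, B8->T, B8->T, B8->T, B8->T, B8->T, B8->T, ...; covers B1=T, B2=S, B3=T, B4=S, B5=T, B6=T, B8=T, B8=F
input #7 (a=1, y=1): events B2->E, B1->F, B4->S, B3->T, B5->F, B7->F, B8->T, B8->T, B8->T, B8->T, B8->T, B8->T, B8->T, B8->T, ...; covers B1=F, B2=E, B3=T, B4=S, B5=F, B7=F, B8=T, B8=F
input #8 (a=5, y=11): events B2->S, B1->T, B4->E, B3->T, B5->F, B7->T, B8->T, B8->T, B8->T, B8->T, B8->F; covers B1=T, B2=S, B3=T, B4=E, B5=F, B7=T, B8=T, B8=F
input #9 (a=4, y=2): events B2->E, B1->F, B4->S, B3->T, B5->F, B7->F, B8->T, B8->T, B8->T, B8->T, B8->T, B8->T, B8->T, B8->F; covers B1=F, B2=E, B3=T, B4=S, B5=F, B7=F, B8=T, B8=F
input #10 (a=0, y=2): events B2->E, B1->F, B4->S, B3->T, B5->F, B7->F, B8->T, B8->T, B8->T, B8->T, B8->T, B8->T, B8->T, B8->F; covers B1=F, B2=E, B3=T, B4=S, B5=F, B7=F, B8=T, B8=F
together the pool reaches 15 outcomes: B1=T, B1=F, B2=S, B2=E, B3=T, B4=S, B4=E, B5=T, B5=F, B6=T, B6=F, B7=T, B7=F, B8=T, B8=F
checked all size-1 subsets: none covers 15 outcomes (max 8/15)
checked all size-2 subsets: none covers 15 outcomes (max 13/15)
checked all size-3 subsets: none covers 15 outcomes (max 14/15)
the canonical winner is {1, 2, 3, 6}: size 4, full 15-outcome coverage, earliest index list among size-4 covers

Answer: 4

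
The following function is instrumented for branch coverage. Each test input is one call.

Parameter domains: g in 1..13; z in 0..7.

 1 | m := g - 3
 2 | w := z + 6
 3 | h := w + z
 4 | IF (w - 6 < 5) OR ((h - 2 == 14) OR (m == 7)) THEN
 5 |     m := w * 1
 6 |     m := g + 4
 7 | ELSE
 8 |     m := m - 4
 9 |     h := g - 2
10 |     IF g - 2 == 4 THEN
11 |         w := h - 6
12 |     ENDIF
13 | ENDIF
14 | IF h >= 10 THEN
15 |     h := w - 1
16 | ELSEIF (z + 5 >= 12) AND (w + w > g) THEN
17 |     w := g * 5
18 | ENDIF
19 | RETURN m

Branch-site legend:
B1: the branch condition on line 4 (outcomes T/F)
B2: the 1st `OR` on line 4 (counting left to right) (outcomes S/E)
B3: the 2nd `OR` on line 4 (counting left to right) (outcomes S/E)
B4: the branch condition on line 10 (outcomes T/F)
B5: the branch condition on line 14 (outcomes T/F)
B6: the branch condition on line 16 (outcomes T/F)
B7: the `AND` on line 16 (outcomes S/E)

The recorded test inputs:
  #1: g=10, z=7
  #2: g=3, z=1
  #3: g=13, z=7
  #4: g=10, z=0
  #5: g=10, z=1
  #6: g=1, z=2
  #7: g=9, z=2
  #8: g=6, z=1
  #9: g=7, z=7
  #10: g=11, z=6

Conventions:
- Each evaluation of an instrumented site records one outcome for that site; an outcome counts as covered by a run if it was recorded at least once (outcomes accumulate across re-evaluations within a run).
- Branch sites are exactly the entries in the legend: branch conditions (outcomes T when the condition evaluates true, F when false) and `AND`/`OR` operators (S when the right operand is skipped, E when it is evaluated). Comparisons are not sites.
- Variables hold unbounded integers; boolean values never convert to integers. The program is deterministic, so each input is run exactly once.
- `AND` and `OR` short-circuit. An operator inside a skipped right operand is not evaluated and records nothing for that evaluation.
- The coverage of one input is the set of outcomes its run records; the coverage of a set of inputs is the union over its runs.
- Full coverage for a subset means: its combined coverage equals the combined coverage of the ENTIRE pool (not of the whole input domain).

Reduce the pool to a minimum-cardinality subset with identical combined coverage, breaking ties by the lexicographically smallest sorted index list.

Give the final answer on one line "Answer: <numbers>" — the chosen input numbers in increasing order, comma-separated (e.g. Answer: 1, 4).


test 1 (g=10, z=7) fires B2->E, B3->E, B1->T, B5->T; hits B1=T, B2=E, B3=E, B5=T
test 2 (g=3, z=1) fires B2->S, B1->T, B5->F, B7->S, B6->F; hits B1=T, B2=S, B5=F, B6=F, B7=S
test 3 (g=13, z=7) fires B2->E, B3->E, B1->F, B4->F, B5->T; hits B1=F, B2=E, B3=E, B4=F, B5=T
test 4 (g=10, z=0) fires B2->S, B1->T, B5->F, B7->S, B6->F; hits B1=T, B2=S, B5=F, B6=F, B7=S
test 5 (g=10, z=1) fires B2->S, B1->T, B5->F, B7->S, B6->F; hits B1=T, B2=S, B5=F, B6=F, B7=S
test 6 (g=1, z=2) fires B2->S, B1->T, B5->T; hits B1=T, B2=S, B5=T
test 7 (g=9, z=2) fires B2->S, B1->T, B5->T; hits B1=T, B2=S, B5=T
test 8 (g=6, z=1) fires B2->S, B1->T, B5->F, B7->S, B6->F; hits B1=T, B2=S, B5=F, B6=F, B7=S
test 9 (g=7, z=7) fires B2->E, B3->E, B1->F, B4->F, B5->F, B7->E, B6->T; hits B1=F, B2=E, B3=E, B4=F, B5=F, B6=T, B7=E
test 10 (g=11, z=6) fires B2->E, B3->E, B1->F, B4->F, B5->F, B7->S, B6->F; hits B1=F, B2=E, B3=E, B4=F, B5=F, B6=F, B7=S
union over all inputs: B1=T, B1=F, B2=S, B2=E, B3=E, B4=F, B5=T, B5=F, B6=T, B6=F, B7=S, B7=E (12 outcomes)
every size-1 subset falls short of the 12 outcomes (best: 7/12)
every size-2 subset falls short of the 12 outcomes (best: 11/12)
size 3: inputs {1, 2, 9} cover all 12 outcomes, and no lexicographically smaller subset of this size does
Answer: 1, 2, 9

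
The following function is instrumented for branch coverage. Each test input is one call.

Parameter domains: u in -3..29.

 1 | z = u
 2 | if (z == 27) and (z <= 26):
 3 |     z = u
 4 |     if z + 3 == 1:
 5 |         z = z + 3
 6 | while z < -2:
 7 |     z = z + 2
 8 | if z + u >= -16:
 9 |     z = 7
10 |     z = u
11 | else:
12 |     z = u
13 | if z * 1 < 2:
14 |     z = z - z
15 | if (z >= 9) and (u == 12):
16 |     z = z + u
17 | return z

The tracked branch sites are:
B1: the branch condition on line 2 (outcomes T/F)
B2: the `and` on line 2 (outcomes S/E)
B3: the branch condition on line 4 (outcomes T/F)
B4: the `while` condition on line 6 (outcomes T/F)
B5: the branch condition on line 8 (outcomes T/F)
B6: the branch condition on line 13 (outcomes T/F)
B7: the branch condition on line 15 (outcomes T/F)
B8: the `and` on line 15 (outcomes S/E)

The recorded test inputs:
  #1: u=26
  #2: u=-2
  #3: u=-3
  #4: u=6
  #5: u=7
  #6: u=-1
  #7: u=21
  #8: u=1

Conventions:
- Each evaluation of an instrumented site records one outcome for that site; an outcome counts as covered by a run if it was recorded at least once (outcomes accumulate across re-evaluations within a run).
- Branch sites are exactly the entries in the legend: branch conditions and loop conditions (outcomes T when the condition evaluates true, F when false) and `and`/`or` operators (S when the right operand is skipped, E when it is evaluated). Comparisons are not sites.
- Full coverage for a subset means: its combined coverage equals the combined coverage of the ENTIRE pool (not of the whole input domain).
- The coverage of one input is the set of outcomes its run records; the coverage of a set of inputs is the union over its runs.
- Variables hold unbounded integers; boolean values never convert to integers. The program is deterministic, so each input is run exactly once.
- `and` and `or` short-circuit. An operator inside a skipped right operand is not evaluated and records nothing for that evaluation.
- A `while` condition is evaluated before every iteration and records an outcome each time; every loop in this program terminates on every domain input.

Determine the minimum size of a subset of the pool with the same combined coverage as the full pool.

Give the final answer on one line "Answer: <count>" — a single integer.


input #1 (u=26): events B2->S, B1->F, B4->F, B5->T, B6->F, B8->E, B7->F; covers B1=F, B2=S, B4=F, B5=T, B6=F, B7=F, B8=E
input #2 (u=-2): events B2->S, B1->F, B4->F, B5->T, B6->T, B8->S, B7->F; covers B1=F, B2=S, B4=F, B5=T, B6=T, B7=F, B8=S
input #3 (u=-3): events B2->S, B1->F, B4->T, B4->F, B5->T, B6->T, B8->S, B7->F; covers B1=F, B2=S, B4=T, B4=F, B5=T, B6=T, B7=F, B8=S
input #4 (u=6): events B2->S, B1->F, B4->F, B5->T, B6->F, B8->S, B7->F; covers B1=F, B2=S, B4=F, B5=T, B6=F, B7=F, B8=S
input #5 (u=7): events B2->S, B1->F, B4->F, B5->T, B6->F, B8->S, B7->F; covers B1=F, B2=S, B4=F, B5=T, B6=F, B7=F, B8=S
input #6 (u=-1): events B2->S, B1->F, B4->F, B5->T, B6->T, B8->S, B7->F; covers B1=F, B2=S, B4=F, B5=T, B6=T, B7=F, B8=S
input #7 (u=21): events B2->S, B1->F, B4->F, B5->T, B6->F, B8->E, B7->F; covers B1=F, B2=S, B4=F, B5=T, B6=F, B7=F, B8=E
input #8 (u=1): events B2->S, B1->F, B4->F, B5->T, B6->T, B8->S, B7->F; covers B1=F, B2=S, B4=F, B5=T, B6=T, B7=F, B8=S
pool-wide coverage (10 outcomes): B1=F, B2=S, B4=T, B4=F, B5=T, B6=T, B6=F, B7=F, B8=S, B8=E
size 1 is not enough: best union over all size-1 subsets is 8/10
the canonical winner is {1, 3}: size 2, full 10-outcome coverage, earliest index list among size-2 covers
Answer: 2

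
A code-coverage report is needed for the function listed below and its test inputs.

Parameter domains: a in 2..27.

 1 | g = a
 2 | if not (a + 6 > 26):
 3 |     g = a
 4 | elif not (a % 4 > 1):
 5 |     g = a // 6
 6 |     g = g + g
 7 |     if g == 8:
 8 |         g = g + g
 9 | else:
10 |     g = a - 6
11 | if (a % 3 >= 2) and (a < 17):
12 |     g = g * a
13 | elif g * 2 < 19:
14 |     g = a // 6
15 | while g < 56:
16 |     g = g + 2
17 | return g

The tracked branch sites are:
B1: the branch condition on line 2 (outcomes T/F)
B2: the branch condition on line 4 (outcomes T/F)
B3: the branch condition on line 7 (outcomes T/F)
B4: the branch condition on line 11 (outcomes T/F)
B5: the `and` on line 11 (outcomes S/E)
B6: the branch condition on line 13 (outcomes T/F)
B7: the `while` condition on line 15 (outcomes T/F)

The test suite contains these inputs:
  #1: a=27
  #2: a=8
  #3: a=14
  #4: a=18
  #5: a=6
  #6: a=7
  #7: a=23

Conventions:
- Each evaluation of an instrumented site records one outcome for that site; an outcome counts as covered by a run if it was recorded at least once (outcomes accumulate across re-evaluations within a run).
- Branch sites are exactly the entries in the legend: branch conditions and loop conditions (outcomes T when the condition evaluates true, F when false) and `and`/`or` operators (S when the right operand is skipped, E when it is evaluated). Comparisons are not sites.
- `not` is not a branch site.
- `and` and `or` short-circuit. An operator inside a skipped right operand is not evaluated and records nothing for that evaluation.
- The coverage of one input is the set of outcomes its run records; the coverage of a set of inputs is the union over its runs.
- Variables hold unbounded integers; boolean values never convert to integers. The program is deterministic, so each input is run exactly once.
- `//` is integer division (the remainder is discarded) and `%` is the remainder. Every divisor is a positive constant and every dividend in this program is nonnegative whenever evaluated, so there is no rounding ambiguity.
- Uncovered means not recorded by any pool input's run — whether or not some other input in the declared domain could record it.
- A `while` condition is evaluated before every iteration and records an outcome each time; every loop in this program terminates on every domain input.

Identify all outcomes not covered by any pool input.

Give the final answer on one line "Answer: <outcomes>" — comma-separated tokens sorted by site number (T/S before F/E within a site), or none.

input #1, a=27: events B1->F, B2->F, B5->S, B4->F, B6->F, B7->T, B7->T, B7->T, B7->T, B7->T, B7->T, B7->T, B7->T, B7->T, ...; outcomes B1=F, B2=F, B4=F, B5=S, B6=F, B7=T, B7=F
input #2, a=8: events B1->T, B5->E, B4->T, B7->F; outcomes B1=T, B4=T, B5=E, B7=F
input #3, a=14: events B1->T, B5->E, B4->T, B7->F; outcomes B1=T, B4=T, B5=E, B7=F
input #4, a=18: events B1->T, B5->S, B4->F, B6->F, B7->T, B7->T, B7->T, B7->T, B7->T, B7->T, B7->T, B7->T, B7->T, B7->T, ...; outcomes B1=T, B4=F, B5=S, B6=F, B7=T, B7=F
input #5, a=6: events B1->T, B5->S, B4->F, B6->T, B7->T, B7->T, B7->T, B7->T, B7->T, B7->T, B7->T, B7->T, B7->T, B7->T, ...; outcomes B1=T, B4=F, B5=S, B6=T, B7=T, B7=F
input #6, a=7: events B1->T, B5->S, B4->F, B6->T, B7->T, B7->T, B7->T, B7->T, B7->T, B7->T, B7->T, B7->T, B7->T, B7->T, ...; outcomes B1=T, B4=F, B5=S, B6=T, B7=T, B7=F
input #7, a=23: events B1->F, B2->F, B5->E, B4->F, B6->F, B7->T, B7->T, B7->T, B7->T, B7->T, B7->T, B7->T, B7->T, B7->T, ...; outcomes B1=F, B2=F, B4=F, B5=E, B6=F, B7=T, B7=F
union over the pool: B1=T, B1=F, B2=F, B4=T, B4=F, B5=S, B5=E, B6=T, B6=F, B7=T, B7=F
uncovered (3 of 14): B2=T, B3=T, B3=F

Answer: B2=T, B3=T, B3=F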